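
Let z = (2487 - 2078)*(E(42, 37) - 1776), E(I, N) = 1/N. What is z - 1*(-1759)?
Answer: -26810716/37 ≈ -7.2461e+5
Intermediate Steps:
z = -26875799/37 (z = (2487 - 2078)*(1/37 - 1776) = 409*(1/37 - 1776) = 409*(-65711/37) = -26875799/37 ≈ -7.2637e+5)
z - 1*(-1759) = -26875799/37 - 1*(-1759) = -26875799/37 + 1759 = -26810716/37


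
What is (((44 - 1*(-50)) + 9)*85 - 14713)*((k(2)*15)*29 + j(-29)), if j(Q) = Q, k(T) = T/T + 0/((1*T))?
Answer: -2418948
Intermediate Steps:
k(T) = 1 (k(T) = 1 + 0/T = 1 + 0 = 1)
(((44 - 1*(-50)) + 9)*85 - 14713)*((k(2)*15)*29 + j(-29)) = (((44 - 1*(-50)) + 9)*85 - 14713)*((1*15)*29 - 29) = (((44 + 50) + 9)*85 - 14713)*(15*29 - 29) = ((94 + 9)*85 - 14713)*(435 - 29) = (103*85 - 14713)*406 = (8755 - 14713)*406 = -5958*406 = -2418948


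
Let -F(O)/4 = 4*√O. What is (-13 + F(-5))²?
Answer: -1111 + 416*I*√5 ≈ -1111.0 + 930.2*I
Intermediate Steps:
F(O) = -16*√O
(-13 + F(-5))² = (-13 - 16*I*√5)²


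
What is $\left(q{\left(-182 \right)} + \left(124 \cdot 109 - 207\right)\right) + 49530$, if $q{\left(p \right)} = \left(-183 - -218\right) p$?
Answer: $56469$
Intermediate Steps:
$q{\left(p \right)} = 35 p$ ($q{\left(p \right)} = \left(-183 + 218\right) p = 35 p$)
$\left(q{\left(-182 \right)} + \left(124 \cdot 109 - 207\right)\right) + 49530 = \left(35 \left(-182\right) + \left(124 \cdot 109 - 207\right)\right) + 49530 = \left(-6370 + \left(13516 - 207\right)\right) + 49530 = \left(-6370 + 13309\right) + 49530 = 6939 + 49530 = 56469$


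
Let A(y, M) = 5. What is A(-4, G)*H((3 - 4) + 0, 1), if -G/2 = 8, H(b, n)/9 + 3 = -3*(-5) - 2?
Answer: 450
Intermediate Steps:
H(b, n) = 90 (H(b, n) = -27 + 9*(-3*(-5) - 2) = -27 + 9*(15 - 2) = -27 + 9*13 = -27 + 117 = 90)
G = -16 (G = -2*8 = -16)
A(-4, G)*H((3 - 4) + 0, 1) = 5*90 = 450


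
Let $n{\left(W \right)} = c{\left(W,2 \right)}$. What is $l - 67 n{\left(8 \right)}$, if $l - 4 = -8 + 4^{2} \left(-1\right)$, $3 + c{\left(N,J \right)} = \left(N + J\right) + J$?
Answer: $-623$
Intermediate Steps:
$c{\left(N,J \right)} = -3 + N + 2 J$ ($c{\left(N,J \right)} = -3 + \left(\left(N + J\right) + J\right) = -3 + \left(\left(J + N\right) + J\right) = -3 + \left(N + 2 J\right) = -3 + N + 2 J$)
$n{\left(W \right)} = 1 + W$ ($n{\left(W \right)} = -3 + W + 2 \cdot 2 = -3 + W + 4 = 1 + W$)
$l = -20$ ($l = 4 + \left(-8 + 4^{2} \left(-1\right)\right) = 4 + \left(-8 + 16 \left(-1\right)\right) = 4 - 24 = -20$)
$l - 67 n{\left(8 \right)} = -20 - 67 \left(1 + 8\right) = -20 - 603 = -623$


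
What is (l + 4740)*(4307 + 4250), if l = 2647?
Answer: 63210559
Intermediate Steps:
(l + 4740)*(4307 + 4250) = (2647 + 4740)*(4307 + 4250) = 7387*8557 = 63210559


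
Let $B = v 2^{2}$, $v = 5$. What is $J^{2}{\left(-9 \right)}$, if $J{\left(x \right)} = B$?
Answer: $400$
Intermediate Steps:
$B = 20$ ($B = 5 \cdot 2^{2} = 5 \cdot 4 = 20$)
$J{\left(x \right)} = 20$
$J^{2}{\left(-9 \right)} = 20^{2} = 400$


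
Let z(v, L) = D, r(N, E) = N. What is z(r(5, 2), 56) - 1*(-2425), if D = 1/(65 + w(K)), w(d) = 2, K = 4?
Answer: 162476/67 ≈ 2425.0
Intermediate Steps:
D = 1/67 (D = 1/(65 + 2) = 1/67 ≈ 0.014925)
z(v, L) = 1/67
z(r(5, 2), 56) - 1*(-2425) = 1/67 - 1*(-2425) = 1/67 + 2425 = 162476/67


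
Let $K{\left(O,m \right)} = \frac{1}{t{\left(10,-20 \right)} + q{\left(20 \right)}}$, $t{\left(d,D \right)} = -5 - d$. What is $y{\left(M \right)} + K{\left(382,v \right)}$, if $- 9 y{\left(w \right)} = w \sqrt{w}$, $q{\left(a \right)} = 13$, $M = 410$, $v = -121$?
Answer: $- \frac{1}{2} - \frac{410 \sqrt{410}}{9} \approx -922.93$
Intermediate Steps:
$y{\left(w \right)} = - \frac{w^{\frac{3}{2}}}{9}$ ($y{\left(w \right)} = - \frac{w \sqrt{w}}{9} = - \frac{w^{\frac{3}{2}}}{9}$)
$K{\left(O,m \right)} = - \frac{1}{2}$ ($K{\left(O,m \right)} = \frac{1}{\left(-5 - 10\right) + 13} = \frac{1}{-15 + 13} = \frac{1}{-2} = - \frac{1}{2}$)
$y{\left(M \right)} + K{\left(382,v \right)} = - \frac{410^{\frac{3}{2}}}{9} - \frac{1}{2} = - \frac{410 \sqrt{410}}{9} - \frac{1}{2} = - \frac{1}{2} - \frac{410 \sqrt{410}}{9}$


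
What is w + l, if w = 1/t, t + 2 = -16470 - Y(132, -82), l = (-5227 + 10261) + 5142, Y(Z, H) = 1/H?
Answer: 13744753646/1350703 ≈ 10176.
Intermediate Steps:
l = 10176 (l = 5034 + 5142 = 10176)
t = -1350703/82 (t = -2 + (-16470 - 1/(-82)) = -2 + (-16470 - 1*(-1/82)) = -2 + (-16470 + 1/82) = -2 - 1350539/82 = -1350703/82 ≈ -16472.)
w = -82/1350703 (w = 1/(-1350703/82) = -82/1350703 ≈ -6.0709e-5)
w + l = -82/1350703 + 10176 = 13744753646/1350703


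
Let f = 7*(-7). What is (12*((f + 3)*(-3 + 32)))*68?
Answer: -1088544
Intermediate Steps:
f = -49
(12*((f + 3)*(-3 + 32)))*68 = (12*((-49 + 3)*(-3 + 32)))*68 = (12*(-46*29))*68 = (12*(-1334))*68 = -16008*68 = -1088544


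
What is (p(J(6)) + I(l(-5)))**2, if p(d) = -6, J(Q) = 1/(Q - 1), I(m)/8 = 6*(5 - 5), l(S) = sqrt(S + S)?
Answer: 36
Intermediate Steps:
l(S) = sqrt(2)*sqrt(S) (l(S) = sqrt(2*S) = sqrt(2)*sqrt(S))
I(m) = 0 (I(m) = 8*(6*(5 - 5)) = 8*(6*0) = 8*0 = 0)
J(Q) = 1/(-1 + Q)
(p(J(6)) + I(l(-5)))**2 = (-6 + 0)**2 = (-6)**2 = 36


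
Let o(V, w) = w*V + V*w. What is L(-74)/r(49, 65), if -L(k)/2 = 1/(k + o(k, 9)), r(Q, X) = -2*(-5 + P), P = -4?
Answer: 1/12654 ≈ 7.9026e-5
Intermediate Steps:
r(Q, X) = 18 (r(Q, X) = -2*(-5 - 4) = -2*(-9) = 18)
o(V, w) = 2*V*w (o(V, w) = V*w + V*w = 2*V*w)
L(k) = -2/(19*k) (L(k) = -2/(k + 2*k*9) = -2/(k + 18*k) = -2*1/(19*k) = -2/(19*k))
L(-74)/r(49, 65) = -2/19/(-74)/18 = -2/19*(-1/74)*(1/18) = (1/703)*(1/18) = 1/12654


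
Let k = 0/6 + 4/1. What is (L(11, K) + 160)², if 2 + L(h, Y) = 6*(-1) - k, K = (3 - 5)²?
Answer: 21904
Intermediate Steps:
k = 4 (k = 0*(⅙) + 4*1 = 0 + 4 = 4)
K = 4 (K = (-2)² = 4)
L(h, Y) = -12 (L(h, Y) = -2 + (6*(-1) - 1*4) = -2 + (-6 - 4) = -2 - 10 = -12)
(L(11, K) + 160)² = (-12 + 160)² = 148² = 21904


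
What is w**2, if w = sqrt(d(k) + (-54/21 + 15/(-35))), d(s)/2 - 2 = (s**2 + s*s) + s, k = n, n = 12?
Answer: 601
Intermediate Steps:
k = 12
d(s) = 4 + 2*s + 4*s**2 (d(s) = 4 + 2*((s**2 + s*s) + s) = 4 + 2*((s**2 + s**2) + s) = 4 + 2*(2*s**2 + s) = 4 + 2*(s + 2*s**2) = 4 + (2*s + 4*s**2) = 4 + 2*s + 4*s**2)
w = sqrt(601) (w = sqrt((4 + 2*12 + 4*12**2) + (-54/21 + 15/(-35))) = sqrt((4 + 24 + 4*144) + (-54*1/21 + 15*(-1/35))) = sqrt((4 + 24 + 576) + (-18/7 - 3/7)) = sqrt(604 - 3) = sqrt(601) ≈ 24.515)
w**2 = (sqrt(601))**2 = 601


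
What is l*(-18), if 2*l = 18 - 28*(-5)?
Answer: -1422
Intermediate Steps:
l = 79 (l = (18 - 28*(-5))/2 = (18 + 140)/2 = (½)*158 = 79)
l*(-18) = 79*(-18) = -1422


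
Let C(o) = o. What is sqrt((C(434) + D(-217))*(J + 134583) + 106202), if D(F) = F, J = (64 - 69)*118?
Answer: sqrt(29182683) ≈ 5402.1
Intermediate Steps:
J = -590 (J = -5*118 = -590)
sqrt((C(434) + D(-217))*(J + 134583) + 106202) = sqrt((434 - 217)*(-590 + 134583) + 106202) = sqrt(217*133993 + 106202) = sqrt(29076481 + 106202) = sqrt(29182683)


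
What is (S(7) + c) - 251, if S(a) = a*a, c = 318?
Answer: 116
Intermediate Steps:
S(a) = a²
(S(7) + c) - 251 = (7² + 318) - 251 = (49 + 318) - 251 = 367 - 251 = 116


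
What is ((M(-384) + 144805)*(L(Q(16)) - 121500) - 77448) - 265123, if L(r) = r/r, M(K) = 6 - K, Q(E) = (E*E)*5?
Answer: -17641389876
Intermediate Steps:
Q(E) = 5*E² (Q(E) = E²*5 = 5*E²)
L(r) = 1
((M(-384) + 144805)*(L(Q(16)) - 121500) - 77448) - 265123 = (((6 - 1*(-384)) + 144805)*(1 - 121500) - 77448) - 265123 = (((6 + 384) + 144805)*(-121499) - 77448) - 265123 = ((390 + 144805)*(-121499) - 77448) - 265123 = (145195*(-121499) - 77448) - 265123 = (-17641047305 - 77448) - 265123 = -17641124753 - 265123 = -17641389876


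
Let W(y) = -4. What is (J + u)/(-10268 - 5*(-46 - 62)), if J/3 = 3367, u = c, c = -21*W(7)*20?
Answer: -11781/9728 ≈ -1.2110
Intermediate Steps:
c = 1680 (c = -21*(-4)*20 = 84*20 = 1680)
u = 1680
J = 10101 (J = 3*3367 = 10101)
(J + u)/(-10268 - 5*(-46 - 62)) = (10101 + 1680)/(-10268 - 5*(-46 - 62)) = 11781/(-10268 - 5*(-108)) = 11781/(-10268 + 540) = 11781/(-9728) = 11781*(-1/9728) = -11781/9728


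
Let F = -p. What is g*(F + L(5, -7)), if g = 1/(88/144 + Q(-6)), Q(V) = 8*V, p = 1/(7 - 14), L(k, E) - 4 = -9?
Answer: 612/5971 ≈ 0.10250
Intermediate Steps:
L(k, E) = -5 (L(k, E) = 4 - 9 = -5)
p = -1/7 (p = 1/(-7) = -1/7 ≈ -0.14286)
F = 1/7 (F = -1*(-1/7) = 1/7 ≈ 0.14286)
g = -18/853 (g = 1/(88/144 + 8*(-6)) = 1/(88*(1/144) - 48) = 1/(11/18 - 48) = 1/(-853/18) = -18/853 ≈ -0.021102)
g*(F + L(5, -7)) = -18*(1/7 - 5)/853 = -18/853*(-34/7) = 612/5971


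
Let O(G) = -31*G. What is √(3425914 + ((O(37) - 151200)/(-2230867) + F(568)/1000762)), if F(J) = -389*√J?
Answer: √(4268993026239826673632276493795 - 968718894438542955001*√142)/1116283460327 ≈ 1850.9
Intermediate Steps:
√(3425914 + ((O(37) - 151200)/(-2230867) + F(568)/1000762)) = √(3425914 + ((-31*37 - 151200)/(-2230867) - 778*√142/1000762)) = √(3425914 + ((-1147 - 151200)*(-1/2230867) - 778*√142*(1/1000762))) = √(3425914 + (-152347*(-1/2230867) - 778*√142*(1/1000762))) = √(3425914 + (152347/2230867 - 389*√142/500381)) = √(7642758639785/2230867 - 389*√142/500381)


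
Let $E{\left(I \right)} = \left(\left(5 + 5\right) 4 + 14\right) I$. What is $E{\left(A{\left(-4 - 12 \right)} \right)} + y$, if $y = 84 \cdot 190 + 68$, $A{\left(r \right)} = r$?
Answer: $15164$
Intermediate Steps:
$y = 16028$ ($y = 15960 + 68 = 16028$)
$E{\left(I \right)} = 54 I$ ($E{\left(I \right)} = \left(10 \cdot 4 + 14\right) I = \left(40 + 14\right) I = 54 I$)
$E{\left(A{\left(-4 - 12 \right)} \right)} + y = 54 \left(-4 - 12\right) + 16028 = 54 \left(-16\right) + 16028 = -864 + 16028 = 15164$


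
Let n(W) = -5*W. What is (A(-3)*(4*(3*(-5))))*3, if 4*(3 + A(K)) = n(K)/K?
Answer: 765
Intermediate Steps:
A(K) = -17/4 (A(K) = -3 + ((-5*K)/K)/4 = -3 + (1/4)*(-5) = -3 - 5/4 = -17/4)
(A(-3)*(4*(3*(-5))))*3 = -17*3*(-5)*3 = -17*(-15)*3 = -17/4*(-60)*3 = 255*3 = 765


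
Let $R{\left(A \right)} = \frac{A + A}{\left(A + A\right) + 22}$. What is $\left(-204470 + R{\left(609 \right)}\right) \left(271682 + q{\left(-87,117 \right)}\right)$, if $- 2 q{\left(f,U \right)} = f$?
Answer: $- \frac{68893713139741}{1240} \approx -5.5559 \cdot 10^{10}$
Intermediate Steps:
$q{\left(f,U \right)} = - \frac{f}{2}$
$R{\left(A \right)} = \frac{2 A}{22 + 2 A}$ ($R{\left(A \right)} = \frac{2 A}{2 A + 22} = \frac{2 A}{22 + 2 A}$)
$\left(-204470 + R{\left(609 \right)}\right) \left(271682 + q{\left(-87,117 \right)}\right) = \left(-204470 + \frac{609}{11 + 609}\right) \left(271682 - - \frac{87}{2}\right) = \left(-204470 + \frac{609}{620}\right) \left(271682 + \frac{87}{2}\right) = \left(-204470 + 609 \cdot \frac{1}{620}\right) \frac{543451}{2} = \left(-204470 + \frac{609}{620}\right) \frac{543451}{2} = \left(- \frac{126770791}{620}\right) \frac{543451}{2} = - \frac{68893713139741}{1240}$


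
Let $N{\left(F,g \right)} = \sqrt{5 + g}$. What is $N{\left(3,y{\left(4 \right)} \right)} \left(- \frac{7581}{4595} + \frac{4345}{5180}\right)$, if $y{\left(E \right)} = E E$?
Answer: $- \frac{3860861 \sqrt{21}}{4760420} \approx -3.7166$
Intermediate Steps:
$y{\left(E \right)} = E^{2}$
$N{\left(3,y{\left(4 \right)} \right)} \left(- \frac{7581}{4595} + \frac{4345}{5180}\right) = \sqrt{5 + 4^{2}} \left(- \frac{7581}{4595} + \frac{4345}{5180}\right) = \sqrt{5 + 16} \left(\left(-7581\right) \frac{1}{4595} + 4345 \cdot \frac{1}{5180}\right) = \sqrt{21} \left(- \frac{7581}{4595} + \frac{869}{1036}\right) = \sqrt{21} \left(- \frac{3860861}{4760420}\right) = - \frac{3860861 \sqrt{21}}{4760420}$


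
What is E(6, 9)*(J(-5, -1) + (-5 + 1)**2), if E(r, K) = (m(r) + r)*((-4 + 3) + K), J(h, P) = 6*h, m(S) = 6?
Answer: -1344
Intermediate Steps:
E(r, K) = (-1 + K)*(6 + r) (E(r, K) = (6 + r)*((-4 + 3) + K) = (6 + r)*(-1 + K) = (-1 + K)*(6 + r))
E(6, 9)*(J(-5, -1) + (-5 + 1)**2) = (-6 - 1*6 + 6*9 + 9*6)*(6*(-5) + (-5 + 1)**2) = (-6 - 6 + 54 + 54)*(-30 + (-4)**2) = 96*(-30 + 16) = 96*(-14) = -1344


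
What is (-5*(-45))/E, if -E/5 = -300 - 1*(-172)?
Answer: 45/128 ≈ 0.35156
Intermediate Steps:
E = 640 (E = -5*(-300 - 1*(-172)) = -5*(-300 + 172) = -5*(-128) = 640)
(-5*(-45))/E = -5*(-45)/640 = 225*(1/640) = 45/128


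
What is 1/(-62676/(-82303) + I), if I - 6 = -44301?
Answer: -82303/3645548709 ≈ -2.2576e-5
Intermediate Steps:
I = -44295 (I = 6 - 44301 = -44295)
1/(-62676/(-82303) + I) = 1/(-62676/(-82303) - 44295) = 1/(-62676*(-1/82303) - 44295) = 1/(62676/82303 - 44295) = 1/(-3645548709/82303) = -82303/3645548709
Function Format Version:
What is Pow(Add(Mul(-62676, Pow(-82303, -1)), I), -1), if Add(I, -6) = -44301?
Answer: Rational(-82303, 3645548709) ≈ -2.2576e-5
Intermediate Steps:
I = -44295 (I = Add(6, -44301) = -44295)
Pow(Add(Mul(-62676, Pow(-82303, -1)), I), -1) = Pow(Add(Mul(-62676, Pow(-82303, -1)), -44295), -1) = Pow(Add(Mul(-62676, Rational(-1, 82303)), -44295), -1) = Pow(Add(Rational(62676, 82303), -44295), -1) = Pow(Rational(-3645548709, 82303), -1) = Rational(-82303, 3645548709)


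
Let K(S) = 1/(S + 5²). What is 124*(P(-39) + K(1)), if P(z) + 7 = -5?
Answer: -19282/13 ≈ -1483.2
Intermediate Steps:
K(S) = 1/(25 + S) (K(S) = 1/(S + 25) = 1/(25 + S))
P(z) = -12 (P(z) = -7 - 5 = -12)
124*(P(-39) + K(1)) = 124*(-12 + 1/(25 + 1)) = 124*(-12 + 1/26) = 124*(-311/26) = -19282/13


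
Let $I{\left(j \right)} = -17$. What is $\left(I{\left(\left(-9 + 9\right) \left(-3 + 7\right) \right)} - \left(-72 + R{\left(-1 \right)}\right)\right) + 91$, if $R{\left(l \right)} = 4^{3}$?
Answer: $82$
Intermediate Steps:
$R{\left(l \right)} = 64$
$\left(I{\left(\left(-9 + 9\right) \left(-3 + 7\right) \right)} - \left(-72 + R{\left(-1 \right)}\right)\right) + 91 = \left(-17 + \left(72 - 64\right)\right) + 91 = \left(-17 + 8\right) + 91 = -9 + 91 = 82$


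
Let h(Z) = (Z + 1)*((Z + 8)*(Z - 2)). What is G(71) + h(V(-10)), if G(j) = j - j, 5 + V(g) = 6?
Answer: -18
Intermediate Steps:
V(g) = 1 (V(g) = -5 + 6 = 1)
h(Z) = (1 + Z)*(-2 + Z)*(8 + Z) (h(Z) = (1 + Z)*((8 + Z)*(-2 + Z)) = (1 + Z)*((-2 + Z)*(8 + Z)) = (1 + Z)*(-2 + Z)*(8 + Z))
G(j) = 0
G(71) + h(V(-10)) = 0 + (-16 + 1³ - 10*1 + 7*1²) = 0 + (-16 + 1 - 10 + 7*1) = 0 + (-16 + 1 - 10 + 7) = 0 - 18 = -18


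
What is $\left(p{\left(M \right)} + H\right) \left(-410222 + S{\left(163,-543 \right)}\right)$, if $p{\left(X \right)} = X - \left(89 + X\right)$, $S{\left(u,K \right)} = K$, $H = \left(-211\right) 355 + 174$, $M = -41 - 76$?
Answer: $30733437300$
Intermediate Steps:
$M = -117$
$H = -74731$ ($H = -74905 + 174 = -74731$)
$p{\left(X \right)} = -89$
$\left(p{\left(M \right)} + H\right) \left(-410222 + S{\left(163,-543 \right)}\right) = \left(-89 - 74731\right) \left(-410222 - 543\right) = \left(-74820\right) \left(-410765\right) = 30733437300$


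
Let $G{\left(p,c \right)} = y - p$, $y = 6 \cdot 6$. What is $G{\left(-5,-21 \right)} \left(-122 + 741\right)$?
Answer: $25379$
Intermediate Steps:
$y = 36$
$G{\left(p,c \right)} = 36 - p$
$G{\left(-5,-21 \right)} \left(-122 + 741\right) = \left(36 - -5\right) \left(-122 + 741\right) = \left(36 + 5\right) 619 = 41 \cdot 619 = 25379$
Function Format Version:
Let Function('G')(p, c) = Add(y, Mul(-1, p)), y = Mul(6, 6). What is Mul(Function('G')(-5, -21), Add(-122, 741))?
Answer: 25379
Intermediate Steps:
y = 36
Function('G')(p, c) = Add(36, Mul(-1, p))
Mul(Function('G')(-5, -21), Add(-122, 741)) = Mul(Add(36, Mul(-1, -5)), Add(-122, 741)) = Mul(Add(36, 5), 619) = Mul(41, 619) = 25379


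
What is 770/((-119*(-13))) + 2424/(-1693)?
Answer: -349474/374153 ≈ -0.93404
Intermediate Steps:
770/((-119*(-13))) + 2424/(-1693) = 770/1547 + 2424*(-1/1693) = 770*(1/1547) - 2424/1693 = 110/221 - 2424/1693 = -349474/374153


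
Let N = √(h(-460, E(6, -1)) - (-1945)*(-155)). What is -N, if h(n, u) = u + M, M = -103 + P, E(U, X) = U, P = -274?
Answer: -I*√301846 ≈ -549.41*I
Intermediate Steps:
M = -377 (M = -103 - 274 = -377)
h(n, u) = -377 + u (h(n, u) = u - 377 = -377 + u)
N = I*√301846 (N = √((-377 + 6) - (-1945)*(-155)) = √(-371 - 1*301475) = √(-371 - 301475) = √(-301846) = I*√301846 ≈ 549.41*I)
-N = -I*√301846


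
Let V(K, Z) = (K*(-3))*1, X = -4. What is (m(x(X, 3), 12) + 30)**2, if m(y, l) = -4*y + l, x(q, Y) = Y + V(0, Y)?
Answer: 900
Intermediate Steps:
V(K, Z) = -3*K (V(K, Z) = -3*K*1 = -3*K)
x(q, Y) = Y (x(q, Y) = Y - 3*0 = Y + 0 = Y)
m(y, l) = l - 4*y
(m(x(X, 3), 12) + 30)**2 = ((12 - 4*3) + 30)**2 = ((12 - 12) + 30)**2 = (0 + 30)**2 = 30**2 = 900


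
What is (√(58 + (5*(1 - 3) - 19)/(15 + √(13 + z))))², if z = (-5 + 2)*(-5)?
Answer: 10991/197 + 58*√7/197 ≈ 56.571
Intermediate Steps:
z = 15 (z = -3*(-5) = 15)
(√(58 + (5*(1 - 3) - 19)/(15 + √(13 + z))))² = (√(58 + (5*(1 - 3) - 19)/(15 + √(13 + 15))))² = (√(58 + (5*(-2) - 19)/(15 + √28)))² = (√(58 + (-10 - 19)/(15 + 2*√7)))² = (√(58 - 29/(15 + 2*√7)))² = 58 - 29/(15 + 2*√7)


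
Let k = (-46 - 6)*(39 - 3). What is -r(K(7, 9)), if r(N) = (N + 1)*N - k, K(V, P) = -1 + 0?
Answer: -1872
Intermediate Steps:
k = -1872 (k = -52*36 = -1872)
K(V, P) = -1
r(N) = 1872 + N*(1 + N) (r(N) = (N + 1)*N - 1*(-1872) = (1 + N)*N + 1872 = N*(1 + N) + 1872 = 1872 + N*(1 + N))
-r(K(7, 9)) = -(1872 - 1 + (-1)**2) = -(1872 - 1 + 1) = -1*1872 = -1872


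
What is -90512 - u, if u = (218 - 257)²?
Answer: -92033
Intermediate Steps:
u = 1521 (u = (-39)² = 1521)
-90512 - u = -90512 - 1*1521 = -90512 - 1521 = -92033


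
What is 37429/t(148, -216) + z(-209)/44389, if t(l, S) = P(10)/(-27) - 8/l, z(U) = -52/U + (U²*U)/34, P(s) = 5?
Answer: -11794813225705941/75387347926 ≈ -1.5646e+5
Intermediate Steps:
z(U) = -52/U + U³/34 (z(U) = -52/U + U³*(1/34) = -52/U + U³/34)
t(l, S) = -5/27 - 8/l (t(l, S) = 5/(-27) - 8/l = 5*(-1/27) - 8/l = -5/27 - 8/l)
37429/t(148, -216) + z(-209)/44389 = 37429/(-5/27 - 8/148) + ((1/34)*(-1768 + (-209)⁴)/(-209))/44389 = 37429/(-5/27 - 8*1/148) + ((1/34)*(-1/209)*(-1768 + 1908029761))*(1/44389) = 37429/(-5/27 - 2/37) + ((1/34)*(-1/209)*1908027993)*(1/44389) = 37429/(-239/999) - 1908027993/7106*1/44389 = 37429*(-999/239) - 1908027993/315428234 = -37391571/239 - 1908027993/315428234 = -11794813225705941/75387347926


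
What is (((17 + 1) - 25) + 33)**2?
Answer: 676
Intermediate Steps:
(((17 + 1) - 25) + 33)**2 = ((18 - 25) + 33)**2 = (-7 + 33)**2 = 26**2 = 676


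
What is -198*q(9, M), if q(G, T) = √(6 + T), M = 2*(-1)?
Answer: -396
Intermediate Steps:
M = -2
-198*q(9, M) = -198*√(6 - 2) = -198*√4 = -198*2 = -396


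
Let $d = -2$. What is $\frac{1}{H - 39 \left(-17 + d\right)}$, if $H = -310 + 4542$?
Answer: $\frac{1}{4973} \approx 0.00020109$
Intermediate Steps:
$H = 4232$
$\frac{1}{H - 39 \left(-17 + d\right)} = \frac{1}{4232 - 39 \left(-17 - 2\right)} = \frac{1}{4232 - -741} = \frac{1}{4232 + 741} = \frac{1}{4973}$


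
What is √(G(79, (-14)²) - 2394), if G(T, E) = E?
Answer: I*√2198 ≈ 46.883*I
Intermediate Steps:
√(G(79, (-14)²) - 2394) = √((-14)² - 2394) = √(196 - 2394) = √(-2198) = I*√2198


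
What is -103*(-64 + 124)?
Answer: -6180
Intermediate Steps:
-103*(-64 + 124) = -103*60 = -6180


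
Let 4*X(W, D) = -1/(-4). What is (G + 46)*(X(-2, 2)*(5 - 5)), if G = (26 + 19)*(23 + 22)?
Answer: 0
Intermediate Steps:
X(W, D) = 1/16 (X(W, D) = (-1/(-4))/4 = (-1*(-¼))/4 = (¼)*(¼) = 1/16)
G = 2025 (G = 45*45 = 2025)
(G + 46)*(X(-2, 2)*(5 - 5)) = (2025 + 46)*((5 - 5)/16) = 2071*((1/16)*0) = 2071*0 = 0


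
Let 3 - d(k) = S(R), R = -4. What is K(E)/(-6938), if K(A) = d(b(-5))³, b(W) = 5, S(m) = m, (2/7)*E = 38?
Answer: -343/6938 ≈ -0.049438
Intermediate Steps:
E = 133 (E = (7/2)*38 = 133)
d(k) = 7 (d(k) = 3 - 1*(-4) = 3 + 4 = 7)
K(A) = 343 (K(A) = 7³ = 343)
K(E)/(-6938) = 343/(-6938) = 343*(-1/6938) = -343/6938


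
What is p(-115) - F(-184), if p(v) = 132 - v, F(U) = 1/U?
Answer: 45449/184 ≈ 247.01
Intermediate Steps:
p(-115) - F(-184) = (132 - 1*(-115)) - 1/(-184) = (132 + 115) - 1*(-1/184) = 247 + 1/184 = 45449/184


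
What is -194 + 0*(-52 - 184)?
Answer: -194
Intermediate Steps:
-194 + 0*(-52 - 184) = -194 + 0*(-236) = -194 + 0 = -194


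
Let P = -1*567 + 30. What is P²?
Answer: 288369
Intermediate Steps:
P = -537 (P = -567 + 30 = -537)
P² = (-537)² = 288369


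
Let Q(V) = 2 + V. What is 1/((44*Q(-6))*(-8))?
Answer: 1/1408 ≈ 0.00071023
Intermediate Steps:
1/((44*Q(-6))*(-8)) = 1/((44*(2 - 6))*(-8)) = 1/((44*(-4))*(-8)) = 1/(-176*(-8)) = 1/1408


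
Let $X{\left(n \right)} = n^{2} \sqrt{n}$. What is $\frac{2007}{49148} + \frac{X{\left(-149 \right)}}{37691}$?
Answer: $\frac{2007}{49148} + \frac{22201 i \sqrt{149}}{37691} \approx 0.040836 + 7.19 i$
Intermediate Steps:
$X{\left(n \right)} = n^{\frac{5}{2}}$
$\frac{2007}{49148} + \frac{X{\left(-149 \right)}}{37691} = \frac{2007}{49148} + \frac{\left(-149\right)^{\frac{5}{2}}}{37691} = 2007 \cdot \frac{1}{49148} + 22201 i \sqrt{149} \cdot \frac{1}{37691} = \frac{2007}{49148} + \frac{22201 i \sqrt{149}}{37691}$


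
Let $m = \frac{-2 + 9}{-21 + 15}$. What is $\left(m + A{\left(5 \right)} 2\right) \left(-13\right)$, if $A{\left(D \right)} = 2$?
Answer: $- \frac{221}{6} \approx -36.833$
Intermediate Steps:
$m = - \frac{7}{6}$ ($m = \frac{7}{-6} = 7 \left(- \frac{1}{6}\right) = - \frac{7}{6} \approx -1.1667$)
$\left(m + A{\left(5 \right)} 2\right) \left(-13\right) = \left(- \frac{7}{6} + 2 \cdot 2\right) \left(-13\right) = \left(- \frac{7}{6} + 4\right) \left(-13\right) = \frac{17}{6} \left(-13\right) = - \frac{221}{6}$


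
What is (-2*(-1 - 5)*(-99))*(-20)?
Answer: 23760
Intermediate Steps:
(-2*(-1 - 5)*(-99))*(-20) = (-2*(-6)*(-99))*(-20) = (12*(-99))*(-20) = -1188*(-20) = 23760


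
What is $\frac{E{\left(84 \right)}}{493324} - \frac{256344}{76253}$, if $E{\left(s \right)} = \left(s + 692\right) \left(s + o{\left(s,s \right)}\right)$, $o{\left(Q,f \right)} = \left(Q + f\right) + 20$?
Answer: $- \frac{27591443560}{9404358743} \approx -2.9339$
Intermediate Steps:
$o{\left(Q,f \right)} = 20 + Q + f$
$E{\left(s \right)} = \left(20 + 3 s\right) \left(692 + s\right)$ ($E{\left(s \right)} = \left(s + 692\right) \left(s + \left(20 + s + s\right)\right) = \left(692 + s\right) \left(s + \left(20 + 2 s\right)\right) = \left(692 + s\right) \left(20 + 3 s\right) = \left(20 + 3 s\right) \left(692 + s\right)$)
$\frac{E{\left(84 \right)}}{493324} - \frac{256344}{76253} = \frac{13840 + 3 \cdot 84^{2} + 2096 \cdot 84}{493324} - \frac{256344}{76253} = \left(13840 + 3 \cdot 7056 + 176064\right) \frac{1}{493324} - \frac{256344}{76253} = \left(13840 + 21168 + 176064\right) \frac{1}{493324} - \frac{256344}{76253} = 211072 \cdot \frac{1}{493324} - \frac{256344}{76253} = \frac{52768}{123331} - \frac{256344}{76253} = - \frac{27591443560}{9404358743}$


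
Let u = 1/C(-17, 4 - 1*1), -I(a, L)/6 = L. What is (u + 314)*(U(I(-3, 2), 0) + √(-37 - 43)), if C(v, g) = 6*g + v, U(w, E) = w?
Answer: -3780 + 1260*I*√5 ≈ -3780.0 + 2817.4*I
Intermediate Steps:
I(a, L) = -6*L
C(v, g) = v + 6*g
u = 1 (u = 1/(-17 + 6*(4 - 1*1)) = 1/(-17 + 6*(4 - 1)) = 1/(-17 + 6*3) = 1/(-17 + 18) = 1/1 = 1)
(u + 314)*(U(I(-3, 2), 0) + √(-37 - 43)) = (1 + 314)*(-6*2 + √(-37 - 43)) = 315*(-12 + √(-80)) = 315*(-12 + 4*I*√5) = -3780 + 1260*I*√5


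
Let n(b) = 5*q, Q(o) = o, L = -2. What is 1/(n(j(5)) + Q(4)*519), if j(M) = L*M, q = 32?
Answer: 1/2236 ≈ 0.00044723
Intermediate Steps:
j(M) = -2*M
n(b) = 160 (n(b) = 5*32 = 160)
1/(n(j(5)) + Q(4)*519) = 1/(160 + 4*519) = 1/(160 + 2076) = 1/2236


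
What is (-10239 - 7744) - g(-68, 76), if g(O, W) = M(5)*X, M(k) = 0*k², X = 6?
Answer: -17983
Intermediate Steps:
M(k) = 0
g(O, W) = 0 (g(O, W) = 0*6 = 0)
(-10239 - 7744) - g(-68, 76) = (-10239 - 7744) - 1*0 = -17983 + 0 = -17983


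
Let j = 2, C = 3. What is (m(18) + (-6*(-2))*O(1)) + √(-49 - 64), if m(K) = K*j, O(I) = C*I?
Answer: 72 + I*√113 ≈ 72.0 + 10.63*I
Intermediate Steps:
O(I) = 3*I
m(K) = 2*K (m(K) = K*2 = 2*K)
(m(18) + (-6*(-2))*O(1)) + √(-49 - 64) = (2*18 + (-6*(-2))*(3*1)) + √(-49 - 64) = (36 + 12*3) + √(-113) = (36 + 36) + I*√113 = 72 + I*√113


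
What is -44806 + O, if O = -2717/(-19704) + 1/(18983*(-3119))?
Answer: -52272041186417443/1166633978808 ≈ -44806.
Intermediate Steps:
O = 160868053805/1166633978808 (O = -2717*(-1/19704) + (1/18983)*(-1/3119) = 2717/19704 - 1/59207977 = 160868053805/1166633978808 ≈ 0.13789)
-44806 + O = -44806 + 160868053805/1166633978808 = -52272041186417443/1166633978808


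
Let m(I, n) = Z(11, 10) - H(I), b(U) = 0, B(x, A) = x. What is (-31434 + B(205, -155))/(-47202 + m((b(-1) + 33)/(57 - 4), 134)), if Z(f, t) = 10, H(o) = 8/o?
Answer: 1030557/1557760 ≈ 0.66156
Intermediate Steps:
m(I, n) = 10 - 8/I
(-31434 + B(205, -155))/(-47202 + m((b(-1) + 33)/(57 - 4), 134)) = (-31434 + 205)/(-47202 + (10 - 8*(57 - 4)/(0 + 33))) = -31229/(-47202 + (10 - 8/(33/53))) = -31229/(-47202 + (10 - 8/(33*(1/53)))) = -31229/(-47202 + (10 - 8/33/53)) = -31229/(-47202 + (10 - 8*53/33)) = -31229/(-47202 + (10 - 424/33)) = -31229/(-47202 - 94/33) = -31229/(-1557760/33) = -31229*(-33/1557760) = 1030557/1557760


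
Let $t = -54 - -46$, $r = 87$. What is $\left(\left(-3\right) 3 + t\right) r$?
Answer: $-1479$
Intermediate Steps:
$t = -8$ ($t = -54 + 46 = -8$)
$\left(\left(-3\right) 3 + t\right) r = \left(\left(-3\right) 3 - 8\right) 87 = \left(-9 - 8\right) 87 = \left(-17\right) 87 = -1479$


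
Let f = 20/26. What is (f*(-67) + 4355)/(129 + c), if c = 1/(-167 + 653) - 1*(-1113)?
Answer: 27189270/7846969 ≈ 3.4649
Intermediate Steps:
f = 10/13 (f = 20*(1/26) = 10/13 ≈ 0.76923)
c = 540919/486 (c = 1/486 + 1113 = 540919/486 ≈ 1113.0)
(f*(-67) + 4355)/(129 + c) = ((10/13)*(-67) + 4355)/(129 + 540919/486) = (-670/13 + 4355)/(603613/486) = (55945/13)*(486/603613) = 27189270/7846969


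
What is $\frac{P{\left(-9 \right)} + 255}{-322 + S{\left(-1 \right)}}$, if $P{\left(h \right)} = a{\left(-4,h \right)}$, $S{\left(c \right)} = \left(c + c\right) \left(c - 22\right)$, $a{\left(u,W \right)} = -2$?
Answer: $- \frac{11}{12} \approx -0.91667$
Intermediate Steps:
$S{\left(c \right)} = 2 c \left(-22 + c\right)$
$P{\left(h \right)} = -2$
$\frac{P{\left(-9 \right)} + 255}{-322 + S{\left(-1 \right)}} = \frac{-2 + 255}{-322 + 2 \left(-1\right) \left(-22 - 1\right)} = \frac{253}{-322 + 2 \left(-1\right) \left(-23\right)} = \frac{253}{-322 + 46} = \frac{253}{-276} = 253 \left(- \frac{1}{276}\right) = - \frac{11}{12}$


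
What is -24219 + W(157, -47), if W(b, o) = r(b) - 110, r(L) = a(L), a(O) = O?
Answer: -24172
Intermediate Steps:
r(L) = L
W(b, o) = -110 + b (W(b, o) = b - 110 = -110 + b)
-24219 + W(157, -47) = -24219 + (-110 + 157) = -24219 + 47 = -24172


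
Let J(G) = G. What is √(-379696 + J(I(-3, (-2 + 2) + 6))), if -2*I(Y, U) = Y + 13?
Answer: 21*I*√861 ≈ 616.2*I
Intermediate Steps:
I(Y, U) = -13/2 - Y/2 (I(Y, U) = -(Y + 13)/2 = -(13 + Y)/2 = -13/2 - Y/2)
√(-379696 + J(I(-3, (-2 + 2) + 6))) = √(-379696 + (-13/2 - ½*(-3))) = √(-379696 + (-13/2 + 3/2)) = √(-379696 - 5) = √(-379701) = 21*I*√861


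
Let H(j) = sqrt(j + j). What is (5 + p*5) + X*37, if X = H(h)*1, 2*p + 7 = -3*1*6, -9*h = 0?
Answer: -115/2 ≈ -57.500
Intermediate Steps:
h = 0 (h = -1/9*0 = 0)
H(j) = sqrt(2)*sqrt(j) (H(j) = sqrt(2*j) = sqrt(2)*sqrt(j))
p = -25/2 (p = -7/2 + (-3*1*6)/2 = -7/2 + (-3*6)/2 = -7/2 + (1/2)*(-18) = -7/2 - 9 = -25/2 ≈ -12.500)
X = 0 (X = (sqrt(2)*sqrt(0))*1 = (sqrt(2)*0)*1 = 0*1 = 0)
(5 + p*5) + X*37 = (5 - 25/2*5) + 0*37 = (5 - 125/2) + 0 = -115/2 + 0 = -115/2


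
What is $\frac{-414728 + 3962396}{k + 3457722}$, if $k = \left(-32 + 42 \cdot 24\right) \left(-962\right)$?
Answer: $\frac{1773834}{1259405} \approx 1.4085$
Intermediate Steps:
$k = -938912$ ($k = \left(-32 + 1008\right) \left(-962\right) = 976 \left(-962\right) = -938912$)
$\frac{-414728 + 3962396}{k + 3457722} = \frac{-414728 + 3962396}{-938912 + 3457722} = \frac{3547668}{2518810} = 3547668 \cdot \frac{1}{2518810} = \frac{1773834}{1259405}$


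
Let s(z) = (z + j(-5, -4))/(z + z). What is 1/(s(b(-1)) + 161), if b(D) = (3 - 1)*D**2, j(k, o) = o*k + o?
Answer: 2/331 ≈ 0.0060423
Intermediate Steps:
j(k, o) = o + k*o (j(k, o) = k*o + o = o + k*o)
b(D) = 2*D**2
s(z) = (16 + z)/(2*z) (s(z) = (z - 4*(1 - 5))/(z + z) = (z - 4*(-4))/((2*z)) = (z + 16)*(1/(2*z)) = (16 + z)*(1/(2*z)) = (16 + z)/(2*z))
1/(s(b(-1)) + 161) = 1/((16 + 2*(-1)**2)/(2*((2*(-1)**2))) + 161) = 1/((16 + 2*1)/(2*((2*1))) + 161) = 1/((1/2)*(16 + 2)/2 + 161) = 1/((1/2)*(1/2)*18 + 161) = 1/(9/2 + 161) = 1/(331/2) = 2/331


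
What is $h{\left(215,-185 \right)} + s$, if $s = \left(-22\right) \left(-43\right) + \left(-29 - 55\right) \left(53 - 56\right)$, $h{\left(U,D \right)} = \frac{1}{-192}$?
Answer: $\frac{230015}{192} \approx 1198.0$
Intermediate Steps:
$h{\left(U,D \right)} = - \frac{1}{192}$
$s = 1198$ ($s = 946 - -252 = 946 + 252 = 1198$)
$h{\left(215,-185 \right)} + s = - \frac{1}{192} + 1198 = \frac{230015}{192}$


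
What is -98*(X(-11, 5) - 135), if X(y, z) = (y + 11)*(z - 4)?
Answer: 13230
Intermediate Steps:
X(y, z) = (-4 + z)*(11 + y) (X(y, z) = (11 + y)*(-4 + z) = (-4 + z)*(11 + y))
-98*(X(-11, 5) - 135) = -98*((-44 - 4*(-11) + 11*5 - 11*5) - 135) = -98*((-44 + 44 + 55 - 55) - 135) = -98*(0 - 135) = -98*(-135) = 13230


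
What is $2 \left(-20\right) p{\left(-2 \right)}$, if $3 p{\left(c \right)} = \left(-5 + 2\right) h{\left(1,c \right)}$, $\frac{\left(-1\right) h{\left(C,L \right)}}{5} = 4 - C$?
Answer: $-600$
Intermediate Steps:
$h{\left(C,L \right)} = -20 + 5 C$ ($h{\left(C,L \right)} = - 5 \left(4 - C\right) = -20 + 5 C$)
$p{\left(c \right)} = 15$ ($p{\left(c \right)} = \frac{\left(-5 + 2\right) \left(-20 + 5 \cdot 1\right)}{3} = \frac{\left(-3\right) \left(-20 + 5\right)}{3} = \frac{\left(-3\right) \left(-15\right)}{3} = \frac{1}{3} \cdot 45 = 15$)
$2 \left(-20\right) p{\left(-2 \right)} = 2 \left(-20\right) 15 = \left(-40\right) 15 = -600$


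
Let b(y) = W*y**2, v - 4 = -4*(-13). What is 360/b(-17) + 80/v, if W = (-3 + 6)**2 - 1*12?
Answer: 2050/2023 ≈ 1.0133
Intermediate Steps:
W = -3 (W = 3**2 - 12 = 9 - 12 = -3)
v = 56 (v = 4 - 4*(-13) = 4 + 52 = 56)
b(y) = -3*y**2
360/b(-17) + 80/v = 360/((-3*(-17)**2)) + 80/56 = 360/((-3*289)) + 80*(1/56) = 360/(-867) + 10/7 = 360*(-1/867) + 10/7 = -120/289 + 10/7 = 2050/2023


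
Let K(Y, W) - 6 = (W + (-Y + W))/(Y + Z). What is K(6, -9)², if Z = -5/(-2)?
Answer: 2916/289 ≈ 10.090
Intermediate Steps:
Z = 5/2 (Z = -5*(-½) = 5/2 ≈ 2.5000)
K(Y, W) = 6 + (-Y + 2*W)/(5/2 + Y) (K(Y, W) = 6 + (W + (-Y + W))/(Y + 5/2) = 6 + (W + (W - Y))/(5/2 + Y) = 6 + (-Y + 2*W)/(5/2 + Y))
K(6, -9)² = (2*(15 + 2*(-9) + 5*6)/(5 + 2*6))² = (2*(15 - 18 + 30)/(5 + 12))² = (2*27/17)² = (2*(1/17)*27)² = (54/17)² = 2916/289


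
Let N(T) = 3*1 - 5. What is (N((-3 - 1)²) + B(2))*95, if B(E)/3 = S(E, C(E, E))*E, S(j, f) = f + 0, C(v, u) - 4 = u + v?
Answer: 4370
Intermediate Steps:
C(v, u) = 4 + u + v (C(v, u) = 4 + (u + v) = 4 + u + v)
S(j, f) = f
N(T) = -2 (N(T) = 3 - 5 = -2)
B(E) = 3*E*(4 + 2*E) (B(E) = 3*((4 + E + E)*E) = 3*((4 + 2*E)*E) = 3*(E*(4 + 2*E)) = 3*E*(4 + 2*E))
(N((-3 - 1)²) + B(2))*95 = (-2 + 6*2*(2 + 2))*95 = (-2 + 6*2*4)*95 = (-2 + 48)*95 = 46*95 = 4370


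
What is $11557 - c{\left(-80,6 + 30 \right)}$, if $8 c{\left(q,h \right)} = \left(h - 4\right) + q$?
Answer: $11563$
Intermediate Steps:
$c{\left(q,h \right)} = - \frac{1}{2} + \frac{h}{8} + \frac{q}{8}$ ($c{\left(q,h \right)} = \frac{\left(h - 4\right) + q}{8} = \frac{\left(-4 + h\right) + q}{8} = \frac{-4 + h + q}{8} = - \frac{1}{2} + \frac{h}{8} + \frac{q}{8}$)
$11557 - c{\left(-80,6 + 30 \right)} = 11557 - \left(- \frac{1}{2} + \frac{6 + 30}{8} + \frac{1}{8} \left(-80\right)\right) = 11557 - \left(- \frac{1}{2} + \frac{1}{8} \cdot 36 - 10\right) = 11557 - \left(- \frac{1}{2} + \frac{9}{2} - 10\right) = 11557 - -6 = 11557 + 6 = 11563$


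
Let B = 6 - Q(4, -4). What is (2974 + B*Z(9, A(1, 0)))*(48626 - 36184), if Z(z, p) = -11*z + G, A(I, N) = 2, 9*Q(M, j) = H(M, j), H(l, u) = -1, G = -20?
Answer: 251589682/9 ≈ 2.7954e+7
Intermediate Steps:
Q(M, j) = -⅑ (Q(M, j) = (⅑)*(-1) = -⅑)
Z(z, p) = -20 - 11*z (Z(z, p) = -11*z - 20 = -20 - 11*z)
B = 55/9 (B = 6 - 1*(-⅑) = 6 + ⅑ = 55/9 ≈ 6.1111)
(2974 + B*Z(9, A(1, 0)))*(48626 - 36184) = (2974 + 55*(-20 - 11*9)/9)*(48626 - 36184) = (2974 + 55*(-20 - 99)/9)*12442 = (2974 + (55/9)*(-119))*12442 = (2974 - 6545/9)*12442 = (20221/9)*12442 = 251589682/9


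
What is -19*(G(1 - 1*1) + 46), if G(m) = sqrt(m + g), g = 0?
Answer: -874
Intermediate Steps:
G(m) = sqrt(m) (G(m) = sqrt(m + 0) = sqrt(m))
-19*(G(1 - 1*1) + 46) = -19*(sqrt(1 - 1*1) + 46) = -19*(sqrt(1 - 1) + 46) = -19*(sqrt(0) + 46) = -19*(0 + 46) = -19*46 = -874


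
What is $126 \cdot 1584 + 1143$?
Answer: $200727$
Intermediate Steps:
$126 \cdot 1584 + 1143 = 199584 + 1143 = 200727$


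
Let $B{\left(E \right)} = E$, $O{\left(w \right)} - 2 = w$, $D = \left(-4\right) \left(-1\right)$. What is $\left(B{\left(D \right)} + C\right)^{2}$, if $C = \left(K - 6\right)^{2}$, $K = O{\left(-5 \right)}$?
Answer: $7225$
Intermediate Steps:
$D = 4$
$O{\left(w \right)} = 2 + w$
$K = -3$ ($K = 2 - 5 = -3$)
$C = 81$ ($C = \left(-3 - 6\right)^{2} = \left(-9\right)^{2} = 81$)
$\left(B{\left(D \right)} + C\right)^{2} = \left(4 + 81\right)^{2} = 85^{2} = 7225$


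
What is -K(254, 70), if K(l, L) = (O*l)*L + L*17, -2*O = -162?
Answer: -1441370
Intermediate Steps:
O = 81 (O = -½*(-162) = 81)
K(l, L) = 17*L + 81*L*l (K(l, L) = (81*l)*L + L*17 = 81*L*l + 17*L = 17*L + 81*L*l)
-K(254, 70) = -70*(17 + 81*254) = -70*(17 + 20574) = -70*20591 = -1*1441370 = -1441370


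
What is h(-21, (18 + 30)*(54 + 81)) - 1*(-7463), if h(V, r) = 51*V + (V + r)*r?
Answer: 41860712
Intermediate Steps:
h(V, r) = 51*V + r*(V + r)
h(-21, (18 + 30)*(54 + 81)) - 1*(-7463) = (((18 + 30)*(54 + 81))² + 51*(-21) - 21*(18 + 30)*(54 + 81)) - 1*(-7463) = ((48*135)² - 1071 - 1008*135) + 7463 = (6480² - 1071 - 21*6480) + 7463 = (41990400 - 1071 - 136080) + 7463 = 41853249 + 7463 = 41860712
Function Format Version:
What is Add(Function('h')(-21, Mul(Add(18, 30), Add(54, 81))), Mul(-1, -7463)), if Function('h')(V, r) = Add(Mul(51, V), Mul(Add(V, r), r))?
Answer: 41860712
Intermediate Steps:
Function('h')(V, r) = Add(Mul(51, V), Mul(r, Add(V, r)))
Add(Function('h')(-21, Mul(Add(18, 30), Add(54, 81))), Mul(-1, -7463)) = Add(Add(Pow(Mul(Add(18, 30), Add(54, 81)), 2), Mul(51, -21), Mul(-21, Mul(Add(18, 30), Add(54, 81)))), Mul(-1, -7463)) = Add(Add(Pow(Mul(48, 135), 2), -1071, Mul(-21, Mul(48, 135))), 7463) = Add(Add(Pow(6480, 2), -1071, Mul(-21, 6480)), 7463) = Add(Add(41990400, -1071, -136080), 7463) = Add(41853249, 7463) = 41860712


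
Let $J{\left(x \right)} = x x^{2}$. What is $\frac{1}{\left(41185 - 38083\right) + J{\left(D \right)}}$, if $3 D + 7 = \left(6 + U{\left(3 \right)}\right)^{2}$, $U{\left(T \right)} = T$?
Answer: $\frac{27}{488978} \approx 5.5217 \cdot 10^{-5}$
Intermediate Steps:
$D = \frac{74}{3}$ ($D = - \frac{7}{3} + \frac{\left(6 + 3\right)^{2}}{3} = - \frac{7}{3} + \frac{9^{2}}{3} = - \frac{7}{3} + \frac{1}{3} \cdot 81 = - \frac{7}{3} + 27 = \frac{74}{3} \approx 24.667$)
$J{\left(x \right)} = x^{3}$
$\frac{1}{\left(41185 - 38083\right) + J{\left(D \right)}} = \frac{1}{\left(41185 - 38083\right) + \left(\frac{74}{3}\right)^{3}} = \frac{1}{3102 + \frac{405224}{27}} = \frac{1}{\frac{488978}{27}} = \frac{27}{488978}$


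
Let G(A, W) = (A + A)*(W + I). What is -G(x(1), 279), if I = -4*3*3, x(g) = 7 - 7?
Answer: 0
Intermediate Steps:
x(g) = 0
I = -36 (I = -12*3 = -36)
G(A, W) = 2*A*(-36 + W) (G(A, W) = (A + A)*(W - 36) = (2*A)*(-36 + W) = 2*A*(-36 + W))
-G(x(1), 279) = -2*0*(-36 + 279) = -2*0*243 = -1*0 = 0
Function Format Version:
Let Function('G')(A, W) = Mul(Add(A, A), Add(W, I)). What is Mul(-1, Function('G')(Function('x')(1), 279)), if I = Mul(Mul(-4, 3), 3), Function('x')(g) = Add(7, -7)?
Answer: 0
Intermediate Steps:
Function('x')(g) = 0
I = -36 (I = Mul(-12, 3) = -36)
Function('G')(A, W) = Mul(2, A, Add(-36, W)) (Function('G')(A, W) = Mul(Add(A, A), Add(W, -36)) = Mul(Mul(2, A), Add(-36, W)) = Mul(2, A, Add(-36, W)))
Mul(-1, Function('G')(Function('x')(1), 279)) = Mul(-1, Mul(2, 0, Add(-36, 279))) = Mul(-1, Mul(2, 0, 243)) = Mul(-1, 0) = 0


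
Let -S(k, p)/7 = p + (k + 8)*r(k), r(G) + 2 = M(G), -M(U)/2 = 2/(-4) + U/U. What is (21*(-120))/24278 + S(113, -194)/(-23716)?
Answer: -11030303/41126932 ≈ -0.26820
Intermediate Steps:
M(U) = -1 (M(U) = -2*(2/(-4) + U/U) = -2*(2*(-¼) + 1) = -2*(-½ + 1) = -2*½ = -1)
r(G) = -3 (r(G) = -2 - 1 = -3)
S(k, p) = 168 - 7*p + 21*k (S(k, p) = -7*(p + (k + 8)*(-3)) = -7*(p + (8 + k)*(-3)) = -7*(p + (-24 - 3*k)) = -7*(-24 + p - 3*k) = 168 - 7*p + 21*k)
(21*(-120))/24278 + S(113, -194)/(-23716) = (21*(-120))/24278 + (168 - 7*(-194) + 21*113)/(-23716) = -2520*1/24278 + (168 + 1358 + 2373)*(-1/23716) = -1260/12139 + 3899*(-1/23716) = -1260/12139 - 557/3388 = -11030303/41126932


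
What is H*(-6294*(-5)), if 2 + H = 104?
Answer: 3209940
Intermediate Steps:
H = 102 (H = -2 + 104 = 102)
H*(-6294*(-5)) = 102*(-6294*(-5)) = 102*31470 = 3209940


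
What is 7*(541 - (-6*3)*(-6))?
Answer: 3031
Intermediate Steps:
7*(541 - (-6*3)*(-6)) = 7*(541 - (-18)*(-6)) = 7*(541 - 1*108) = 7*(541 - 108) = 7*433 = 3031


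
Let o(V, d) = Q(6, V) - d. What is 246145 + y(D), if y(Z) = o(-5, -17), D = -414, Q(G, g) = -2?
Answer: 246160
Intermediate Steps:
o(V, d) = -2 - d
y(Z) = 15 (y(Z) = -2 - 1*(-17) = -2 + 17 = 15)
246145 + y(D) = 246145 + 15 = 246160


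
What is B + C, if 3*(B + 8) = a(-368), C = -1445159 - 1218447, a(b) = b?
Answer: -7991210/3 ≈ -2.6637e+6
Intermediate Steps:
C = -2663606
B = -392/3 (B = -8 + (⅓)*(-368) = -8 - 368/3 = -392/3 ≈ -130.67)
B + C = -392/3 - 2663606 = -7991210/3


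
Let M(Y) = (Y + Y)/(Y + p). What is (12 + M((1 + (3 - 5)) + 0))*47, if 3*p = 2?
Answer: 846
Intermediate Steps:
p = 2/3 (p = (1/3)*2 = 2/3 ≈ 0.66667)
M(Y) = 2*Y/(2/3 + Y) (M(Y) = (Y + Y)/(Y + 2/3) = (2*Y)/(2/3 + Y) = 2*Y/(2/3 + Y))
(12 + M((1 + (3 - 5)) + 0))*47 = (12 + 6*((1 + (3 - 5)) + 0)/(2 + 3*((1 + (3 - 5)) + 0)))*47 = (12 + 6*((1 - 2) + 0)/(2 + 3*((1 - 2) + 0)))*47 = (12 + 6*(-1 + 0)/(2 + 3*(-1 + 0)))*47 = (12 + 6*(-1)/(2 + 3*(-1)))*47 = (12 + 6*(-1)/(2 - 3))*47 = (12 + 6*(-1)/(-1))*47 = (12 + 6*(-1)*(-1))*47 = (12 + 6)*47 = 18*47 = 846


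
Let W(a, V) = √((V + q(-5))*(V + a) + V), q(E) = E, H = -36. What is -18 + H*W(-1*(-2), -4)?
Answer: -18 - 36*√14 ≈ -152.70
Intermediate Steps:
W(a, V) = √(V + (-5 + V)*(V + a)) (W(a, V) = √((V - 5)*(V + a) + V) = √((-5 + V)*(V + a) + V) = √(V + (-5 + V)*(V + a)))
-18 + H*W(-1*(-2), -4) = -18 - 36*√((-4)² - (-5)*(-2) - 4*(-4) - (-4)*(-2)) = -18 - 36*√(16 - 5*2 + 16 - 4*2) = -18 - 36*√(16 - 10 + 16 - 8) = -18 - 36*√14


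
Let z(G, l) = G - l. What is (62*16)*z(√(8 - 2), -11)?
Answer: 10912 + 992*√6 ≈ 13342.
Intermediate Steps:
(62*16)*z(√(8 - 2), -11) = (62*16)*(√(8 - 2) - 1*(-11)) = 992*(√6 + 11) = 992*(11 + √6) = 10912 + 992*√6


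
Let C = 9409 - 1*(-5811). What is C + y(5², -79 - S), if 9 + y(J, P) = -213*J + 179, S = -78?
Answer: 10065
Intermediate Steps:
y(J, P) = 170 - 213*J (y(J, P) = -9 + (-213*J + 179) = -9 + (179 - 213*J) = 170 - 213*J)
C = 15220 (C = 9409 + 5811 = 15220)
C + y(5², -79 - S) = 15220 + (170 - 213*5²) = 15220 + (170 - 213*25) = 15220 + (170 - 5325) = 15220 - 5155 = 10065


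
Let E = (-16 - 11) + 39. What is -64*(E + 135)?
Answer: -9408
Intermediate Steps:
E = 12 (E = -27 + 39 = 12)
-64*(E + 135) = -64*(12 + 135) = -64*147 = -9408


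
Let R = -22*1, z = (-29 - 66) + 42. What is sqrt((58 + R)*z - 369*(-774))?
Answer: 3*sqrt(31522) ≈ 532.63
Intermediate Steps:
z = -53 (z = -95 + 42 = -53)
R = -22
sqrt((58 + R)*z - 369*(-774)) = sqrt((58 - 22)*(-53) - 369*(-774)) = sqrt(36*(-53) + 285606) = sqrt(-1908 + 285606) = sqrt(283698) = 3*sqrt(31522)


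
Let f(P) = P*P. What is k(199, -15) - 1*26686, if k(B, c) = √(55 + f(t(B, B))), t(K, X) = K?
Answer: -26686 + 2*√9914 ≈ -26487.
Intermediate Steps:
f(P) = P²
k(B, c) = √(55 + B²)
k(199, -15) - 1*26686 = √(55 + 199²) - 1*26686 = √(55 + 39601) - 26686 = √39656 - 26686 = 2*√9914 - 26686 = -26686 + 2*√9914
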